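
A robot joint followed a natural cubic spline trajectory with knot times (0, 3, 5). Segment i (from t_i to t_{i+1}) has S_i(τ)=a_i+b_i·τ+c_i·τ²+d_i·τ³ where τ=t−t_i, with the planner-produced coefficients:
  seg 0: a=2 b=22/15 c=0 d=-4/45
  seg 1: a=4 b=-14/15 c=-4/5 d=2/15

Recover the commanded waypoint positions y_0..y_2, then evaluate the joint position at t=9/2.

y_0 = S_0(0) = a_0 = 2
y_1 = S_1(0) = a_1 = 4
y_2 = S_1(2) = 0
t_q=9/2 is in segment 1 (τ=3/2); S_1(τ)=5/4

y_0=2 y_1=4 y_2=0
S(9/2) = 5/4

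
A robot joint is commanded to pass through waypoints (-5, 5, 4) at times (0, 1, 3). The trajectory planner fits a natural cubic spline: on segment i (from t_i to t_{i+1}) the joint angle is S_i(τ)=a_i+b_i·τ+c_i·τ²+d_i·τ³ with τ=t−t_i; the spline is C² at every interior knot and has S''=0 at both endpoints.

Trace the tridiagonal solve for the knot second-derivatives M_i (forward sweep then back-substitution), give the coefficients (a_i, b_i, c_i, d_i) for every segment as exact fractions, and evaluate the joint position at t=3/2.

Δ: Δ0=10, Δ1=-1/2
row 1: diag=6, rhs=-63; c'=1/3, d'=-21/2
back: M1=-21/2
M: M0=0, M1=-21/2, M2=0
seg 0: a=-5, c=M0/2=0, d=(M1−M0)/(6·1)=-7/4, b=Δ0−h0·(2M0+M1)/6=47/4
seg 1: a=5, c=M1/2=-21/4, d=(M2−M1)/(6·2)=7/8, b=Δ1−h1·(2M1+M2)/6=13/2
t_q=3/2 → seg 1, τ=1/2; S=5+13/2·τ+-21/4·τ²+7/8·τ³=451/64

  seg 0: a=-5 b=47/4 c=0 d=-7/4
  seg 1: a=5 b=13/2 c=-21/4 d=7/8
S(3/2) = 451/64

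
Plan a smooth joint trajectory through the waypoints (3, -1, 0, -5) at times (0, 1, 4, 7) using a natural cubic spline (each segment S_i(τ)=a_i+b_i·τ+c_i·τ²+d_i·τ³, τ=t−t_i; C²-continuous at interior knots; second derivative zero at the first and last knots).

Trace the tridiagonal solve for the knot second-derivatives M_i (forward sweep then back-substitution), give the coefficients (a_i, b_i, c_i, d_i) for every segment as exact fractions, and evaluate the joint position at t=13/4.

Δ: Δ0=-4, Δ1=1/3, Δ2=-5/3
row 1: diag=8, rhs=26; c'=3/8, d'=13/4
row 2: denom=12−3·3/8=87/8; d'=(-12−3·13/4)/(87/8)=-2
back: M2=-2
back: M1=13/4−3/8·-2=4
M: M0=0, M1=4, M2=-2, M3=0
seg 0: a=3, c=M0/2=0, d=(M1−M0)/(6·1)=2/3, b=Δ0−h0·(2M0+M1)/6=-14/3
seg 1: a=-1, c=M1/2=2, d=(M2−M1)/(6·3)=-1/3, b=Δ1−h1·(2M1+M2)/6=-8/3
seg 2: a=0, c=M2/2=-1, d=(M3−M2)/(6·3)=1/9, b=Δ2−h2·(2M2+M3)/6=1/3
t_q=13/4 → seg 1, τ=9/4; S=-1+-8/3·τ+2·τ²+-1/3·τ³=-43/64

  seg 0: a=3 b=-14/3 c=0 d=2/3
  seg 1: a=-1 b=-8/3 c=2 d=-1/3
  seg 2: a=0 b=1/3 c=-1 d=1/9
S(13/4) = -43/64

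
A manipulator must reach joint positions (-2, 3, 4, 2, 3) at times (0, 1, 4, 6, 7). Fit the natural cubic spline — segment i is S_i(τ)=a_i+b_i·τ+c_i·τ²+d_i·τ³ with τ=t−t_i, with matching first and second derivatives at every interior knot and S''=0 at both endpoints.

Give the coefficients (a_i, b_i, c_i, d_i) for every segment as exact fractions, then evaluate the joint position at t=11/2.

  seg 0: a=-2 b=3293/591 c=0 d=-338/591
  seg 1: a=3 b=2279/591 c=-338/197 d=320/1773
  seg 2: a=4 b=-925/591 c=-18/197 d=221/1182
  seg 3: a=2 b=185/591 c=203/197 d=-203/591
S(11/2) = 6549/3152

Δ: Δ0=5, Δ1=1/3, Δ2=-1, Δ3=1
row 1: diag=8, rhs=-28; c'=3/8, d'=-7/2
row 2: denom=10−3·3/8=71/8; d'=(-8−3·-7/2)/(71/8)=20/71
row 3: denom=6−2·16/71=394/71; d'=(12−2·20/71)/(394/71)=406/197
back: M3=406/197
back: M2=20/71−16/71·406/197=-36/197
back: M1=-7/2−3/8·-36/197=-676/197
M: M0=0, M1=-676/197, M2=-36/197, M3=406/197, M4=0
seg 0: a=-2, c=M0/2=0, d=(M1−M0)/(6·1)=-338/591, b=Δ0−h0·(2M0+M1)/6=3293/591
seg 1: a=3, c=M1/2=-338/197, d=(M2−M1)/(6·3)=320/1773, b=Δ1−h1·(2M1+M2)/6=2279/591
seg 2: a=4, c=M2/2=-18/197, d=(M3−M2)/(6·2)=221/1182, b=Δ2−h2·(2M2+M3)/6=-925/591
seg 3: a=2, c=M3/2=203/197, d=(M4−M3)/(6·1)=-203/591, b=Δ3−h3·(2M3+M4)/6=185/591
t_q=11/2 → seg 2, τ=3/2; S=4+-925/591·τ+-18/197·τ²+221/1182·τ³=6549/3152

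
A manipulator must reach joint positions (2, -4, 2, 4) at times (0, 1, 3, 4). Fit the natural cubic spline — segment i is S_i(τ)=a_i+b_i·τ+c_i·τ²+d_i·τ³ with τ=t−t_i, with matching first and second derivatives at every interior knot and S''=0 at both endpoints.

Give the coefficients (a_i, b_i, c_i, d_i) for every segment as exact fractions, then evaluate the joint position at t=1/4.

Δ: Δ0=-6, Δ1=3, Δ2=2
row 1: diag=6, rhs=54; c'=1/3, d'=9
row 2: denom=6−2·1/3=16/3; d'=(-6−2·9)/(16/3)=-9/2
back: M2=-9/2
back: M1=9−1/3·-9/2=21/2
M: M0=0, M1=21/2, M2=-9/2, M3=0
seg 0: a=2, c=M0/2=0, d=(M1−M0)/(6·1)=7/4, b=Δ0−h0·(2M0+M1)/6=-31/4
seg 1: a=-4, c=M1/2=21/4, d=(M2−M1)/(6·2)=-5/4, b=Δ1−h1·(2M1+M2)/6=-5/2
seg 2: a=2, c=M2/2=-9/4, d=(M3−M2)/(6·1)=3/4, b=Δ2−h2·(2M2+M3)/6=7/2
t_q=1/4 → seg 0, τ=1/4; S=2+-31/4·τ+0·τ²+7/4·τ³=23/256

  seg 0: a=2 b=-31/4 c=0 d=7/4
  seg 1: a=-4 b=-5/2 c=21/4 d=-5/4
  seg 2: a=2 b=7/2 c=-9/4 d=3/4
S(1/4) = 23/256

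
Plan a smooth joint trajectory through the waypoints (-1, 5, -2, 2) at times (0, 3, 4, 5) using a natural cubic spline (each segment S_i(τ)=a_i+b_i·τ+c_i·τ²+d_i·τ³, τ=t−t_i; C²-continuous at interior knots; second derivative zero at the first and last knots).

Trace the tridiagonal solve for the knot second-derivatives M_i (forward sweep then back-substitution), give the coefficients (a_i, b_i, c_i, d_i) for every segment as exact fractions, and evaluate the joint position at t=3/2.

Δ: Δ0=2, Δ1=-7, Δ2=4
row 1: diag=8, rhs=-54; c'=1/8, d'=-27/4
row 2: denom=4−1·1/8=31/8; d'=(66−1·-27/4)/(31/8)=582/31
back: M2=582/31
back: M1=-27/4−1/8·582/31=-282/31
M: M0=0, M1=-282/31, M2=582/31, M3=0
seg 0: a=-1, c=M0/2=0, d=(M1−M0)/(6·3)=-47/93, b=Δ0−h0·(2M0+M1)/6=203/31
seg 1: a=5, c=M1/2=-141/31, d=(M2−M1)/(6·1)=144/31, b=Δ1−h1·(2M1+M2)/6=-220/31
seg 2: a=-2, c=M2/2=291/31, d=(M3−M2)/(6·1)=-97/31, b=Δ2−h2·(2M2+M3)/6=-70/31
t_q=3/2 → seg 0, τ=3/2; S=-1+203/31·τ+0·τ²+-47/93·τ³=1765/248

  seg 0: a=-1 b=203/31 c=0 d=-47/93
  seg 1: a=5 b=-220/31 c=-141/31 d=144/31
  seg 2: a=-2 b=-70/31 c=291/31 d=-97/31
S(3/2) = 1765/248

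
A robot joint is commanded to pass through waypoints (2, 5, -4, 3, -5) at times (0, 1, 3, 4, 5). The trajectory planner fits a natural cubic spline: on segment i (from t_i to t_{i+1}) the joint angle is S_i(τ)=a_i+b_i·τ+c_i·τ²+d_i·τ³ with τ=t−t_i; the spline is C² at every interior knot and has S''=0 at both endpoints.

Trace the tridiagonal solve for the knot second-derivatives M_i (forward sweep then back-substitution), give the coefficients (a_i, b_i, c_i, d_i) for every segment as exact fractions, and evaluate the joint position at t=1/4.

Δ: Δ0=3, Δ1=-9/2, Δ2=7, Δ3=-8
row 1: diag=6, rhs=-45; c'=1/3, d'=-15/2
row 2: denom=6−2·1/3=16/3; d'=(69−2·-15/2)/(16/3)=63/4
row 3: denom=4−1·3/16=61/16; d'=(-90−1·63/4)/(61/16)=-1692/61
back: M3=-1692/61
back: M2=63/4−3/16·-1692/61=1278/61
back: M1=-15/2−1/3·1278/61=-1767/122
M: M0=0, M1=-1767/122, M2=1278/61, M3=-1692/61, M4=0
seg 0: a=2, c=M0/2=0, d=(M1−M0)/(6·1)=-589/244, b=Δ0−h0·(2M0+M1)/6=1321/244
seg 1: a=5, c=M1/2=-1767/244, d=(M2−M1)/(6·2)=1441/488, b=Δ1−h1·(2M1+M2)/6=-223/122
seg 2: a=-4, c=M2/2=639/61, d=(M3−M2)/(6·1)=-495/61, b=Δ2−h2·(2M2+M3)/6=283/61
seg 3: a=3, c=M3/2=-846/61, d=(M4−M3)/(6·1)=282/61, b=Δ3−h3·(2M3+M4)/6=76/61
t_q=1/4 → seg 0, τ=1/4; S=2+1321/244·τ+0·τ²+-589/244·τ³=51779/15616

  seg 0: a=2 b=1321/244 c=0 d=-589/244
  seg 1: a=5 b=-223/122 c=-1767/244 d=1441/488
  seg 2: a=-4 b=283/61 c=639/61 d=-495/61
  seg 3: a=3 b=76/61 c=-846/61 d=282/61
S(1/4) = 51779/15616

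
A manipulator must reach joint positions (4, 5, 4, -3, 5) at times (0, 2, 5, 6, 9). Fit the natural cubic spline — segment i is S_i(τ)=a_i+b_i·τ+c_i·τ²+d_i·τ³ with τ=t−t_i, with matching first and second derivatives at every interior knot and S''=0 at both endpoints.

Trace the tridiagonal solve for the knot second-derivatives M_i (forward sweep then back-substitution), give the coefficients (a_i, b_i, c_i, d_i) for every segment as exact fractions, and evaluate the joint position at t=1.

  seg 0: a=4 b=1/93 c=0 d=91/744
  seg 1: a=5 b=275/186 c=91/124 d=-1493/3348
  seg 2: a=4 b=-2291/372 c=-305/93 d=907/372
  seg 3: a=-3 b=-335/62 c=1501/372 d=-1501/3348
S(1) = 1025/248

Δ: Δ0=1/2, Δ1=-1/3, Δ2=-7, Δ3=8/3
row 1: diag=10, rhs=-5; c'=3/10, d'=-1/2
row 2: denom=8−3·3/10=71/10; d'=(-40−3·-1/2)/(71/10)=-385/71
row 3: denom=8−1·10/71=558/71; d'=(58−1·-385/71)/(558/71)=1501/186
back: M3=1501/186
back: M2=-385/71−10/71·1501/186=-610/93
back: M1=-1/2−3/10·-610/93=91/62
M: M0=0, M1=91/62, M2=-610/93, M3=1501/186, M4=0
seg 0: a=4, c=M0/2=0, d=(M1−M0)/(6·2)=91/744, b=Δ0−h0·(2M0+M1)/6=1/93
seg 1: a=5, c=M1/2=91/124, d=(M2−M1)/(6·3)=-1493/3348, b=Δ1−h1·(2M1+M2)/6=275/186
seg 2: a=4, c=M2/2=-305/93, d=(M3−M2)/(6·1)=907/372, b=Δ2−h2·(2M2+M3)/6=-2291/372
seg 3: a=-3, c=M3/2=1501/372, d=(M4−M3)/(6·3)=-1501/3348, b=Δ3−h3·(2M3+M4)/6=-335/62
t_q=1 → seg 0, τ=1; S=4+1/93·τ+0·τ²+91/744·τ³=1025/248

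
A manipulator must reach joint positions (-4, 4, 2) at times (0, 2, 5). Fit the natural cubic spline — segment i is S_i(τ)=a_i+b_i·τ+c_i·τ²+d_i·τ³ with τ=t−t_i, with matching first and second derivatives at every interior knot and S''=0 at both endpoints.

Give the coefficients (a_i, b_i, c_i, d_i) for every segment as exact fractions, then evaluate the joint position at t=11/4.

  seg 0: a=-4 b=74/15 c=0 d=-7/30
  seg 1: a=4 b=32/15 c=-7/5 d=7/45
S(11/4) = 1561/320

Δ: Δ0=4, Δ1=-2/3
row 1: diag=10, rhs=-28; c'=3/10, d'=-14/5
back: M1=-14/5
M: M0=0, M1=-14/5, M2=0
seg 0: a=-4, c=M0/2=0, d=(M1−M0)/(6·2)=-7/30, b=Δ0−h0·(2M0+M1)/6=74/15
seg 1: a=4, c=M1/2=-7/5, d=(M2−M1)/(6·3)=7/45, b=Δ1−h1·(2M1+M2)/6=32/15
t_q=11/4 → seg 1, τ=3/4; S=4+32/15·τ+-7/5·τ²+7/45·τ³=1561/320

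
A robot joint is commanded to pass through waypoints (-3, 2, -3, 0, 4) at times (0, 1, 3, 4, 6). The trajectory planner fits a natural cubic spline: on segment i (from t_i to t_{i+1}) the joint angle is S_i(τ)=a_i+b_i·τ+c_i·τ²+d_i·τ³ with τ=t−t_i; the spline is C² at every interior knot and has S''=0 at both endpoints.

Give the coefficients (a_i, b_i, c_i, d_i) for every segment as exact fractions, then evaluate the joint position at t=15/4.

Δ: Δ0=5, Δ1=-5/2, Δ2=3, Δ3=2
row 1: diag=6, rhs=-45; c'=1/3, d'=-15/2
row 2: denom=6−2·1/3=16/3; d'=(33−2·-15/2)/(16/3)=9
row 3: denom=6−1·3/16=93/16; d'=(-6−1·9)/(93/16)=-80/31
back: M3=-80/31
back: M2=9−3/16·-80/31=294/31
back: M1=-15/2−1/3·294/31=-661/62
M: M0=0, M1=-661/62, M2=294/31, M3=-80/31, M4=0
seg 0: a=-3, c=M0/2=0, d=(M1−M0)/(6·1)=-661/372, b=Δ0−h0·(2M0+M1)/6=2521/372
seg 1: a=2, c=M1/2=-661/124, d=(M2−M1)/(6·2)=1249/744, b=Δ1−h1·(2M1+M2)/6=269/186
seg 2: a=-3, c=M2/2=147/31, d=(M3−M2)/(6·1)=-187/93, b=Δ2−h2·(2M2+M3)/6=25/93
seg 3: a=0, c=M3/2=-40/31, d=(M4−M3)/(6·2)=20/93, b=Δ3−h3·(2M3+M4)/6=346/93
t_q=15/4 → seg 2, τ=3/4; S=-3+25/93·τ+147/31·τ²+-187/93·τ³=-1943/1984

  seg 0: a=-3 b=2521/372 c=0 d=-661/372
  seg 1: a=2 b=269/186 c=-661/124 d=1249/744
  seg 2: a=-3 b=25/93 c=147/31 d=-187/93
  seg 3: a=0 b=346/93 c=-40/31 d=20/93
S(15/4) = -1943/1984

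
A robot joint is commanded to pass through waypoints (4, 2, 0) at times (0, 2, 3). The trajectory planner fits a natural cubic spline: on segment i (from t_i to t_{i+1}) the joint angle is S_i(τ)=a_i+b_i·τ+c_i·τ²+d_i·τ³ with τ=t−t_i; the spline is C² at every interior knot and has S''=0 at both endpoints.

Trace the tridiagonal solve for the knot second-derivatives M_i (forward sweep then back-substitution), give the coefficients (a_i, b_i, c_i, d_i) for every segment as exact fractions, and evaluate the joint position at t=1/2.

  seg 0: a=4 b=-2/3 c=0 d=-1/12
  seg 1: a=2 b=-5/3 c=-1/2 d=1/6
S(1/2) = 117/32

Δ: Δ0=-1, Δ1=-2
row 1: diag=6, rhs=-6; c'=1/6, d'=-1
back: M1=-1
M: M0=0, M1=-1, M2=0
seg 0: a=4, c=M0/2=0, d=(M1−M0)/(6·2)=-1/12, b=Δ0−h0·(2M0+M1)/6=-2/3
seg 1: a=2, c=M1/2=-1/2, d=(M2−M1)/(6·1)=1/6, b=Δ1−h1·(2M1+M2)/6=-5/3
t_q=1/2 → seg 0, τ=1/2; S=4+-2/3·τ+0·τ²+-1/12·τ³=117/32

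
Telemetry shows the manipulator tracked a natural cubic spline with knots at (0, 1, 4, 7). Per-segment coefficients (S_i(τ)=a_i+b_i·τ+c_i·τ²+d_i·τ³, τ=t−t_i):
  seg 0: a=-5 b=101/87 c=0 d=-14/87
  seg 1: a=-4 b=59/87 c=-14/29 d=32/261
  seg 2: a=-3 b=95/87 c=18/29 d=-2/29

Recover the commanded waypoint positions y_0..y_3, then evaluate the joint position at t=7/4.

y_0=-5 y_1=-4 y_2=-3 y_3=4
S(7/4) = -861/232

y_0 = S_0(0) = a_0 = -5
y_1 = S_1(0) = a_1 = -4
y_2 = S_2(0) = a_2 = -3
y_3 = S_2(3) = 4
t_q=7/4 is in segment 1 (τ=3/4); S_1(τ)=-861/232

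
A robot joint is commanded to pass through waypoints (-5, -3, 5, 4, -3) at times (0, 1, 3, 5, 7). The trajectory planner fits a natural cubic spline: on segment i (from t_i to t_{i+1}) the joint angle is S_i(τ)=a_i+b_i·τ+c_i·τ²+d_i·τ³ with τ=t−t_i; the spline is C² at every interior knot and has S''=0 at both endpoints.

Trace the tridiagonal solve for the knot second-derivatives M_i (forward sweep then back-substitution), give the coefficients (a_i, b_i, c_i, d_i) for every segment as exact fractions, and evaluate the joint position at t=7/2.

  seg 0: a=-5 b=119/82 c=0 d=45/82
  seg 1: a=-3 b=127/41 c=135/82 d=-49/82
  seg 2: a=5 b=103/41 c=-159/82 d=71/328
  seg 3: a=4 b=-217/82 c=-105/164 d=35/328
S(7/2) = 15215/2624

Δ: Δ0=2, Δ1=4, Δ2=-1/2, Δ3=-7/2
row 1: diag=6, rhs=12; c'=1/3, d'=2
row 2: denom=8−2·1/3=22/3; d'=(-27−2·2)/(22/3)=-93/22
row 3: denom=8−2·3/11=82/11; d'=(-18−2·-93/22)/(82/11)=-105/82
back: M3=-105/82
back: M2=-93/22−3/11·-105/82=-159/41
back: M1=2−1/3·-159/41=135/41
M: M0=0, M1=135/41, M2=-159/41, M3=-105/82, M4=0
seg 0: a=-5, c=M0/2=0, d=(M1−M0)/(6·1)=45/82, b=Δ0−h0·(2M0+M1)/6=119/82
seg 1: a=-3, c=M1/2=135/82, d=(M2−M1)/(6·2)=-49/82, b=Δ1−h1·(2M1+M2)/6=127/41
seg 2: a=5, c=M2/2=-159/82, d=(M3−M2)/(6·2)=71/328, b=Δ2−h2·(2M2+M3)/6=103/41
seg 3: a=4, c=M3/2=-105/164, d=(M4−M3)/(6·2)=35/328, b=Δ3−h3·(2M3+M4)/6=-217/82
t_q=7/2 → seg 2, τ=1/2; S=5+103/41·τ+-159/82·τ²+71/328·τ³=15215/2624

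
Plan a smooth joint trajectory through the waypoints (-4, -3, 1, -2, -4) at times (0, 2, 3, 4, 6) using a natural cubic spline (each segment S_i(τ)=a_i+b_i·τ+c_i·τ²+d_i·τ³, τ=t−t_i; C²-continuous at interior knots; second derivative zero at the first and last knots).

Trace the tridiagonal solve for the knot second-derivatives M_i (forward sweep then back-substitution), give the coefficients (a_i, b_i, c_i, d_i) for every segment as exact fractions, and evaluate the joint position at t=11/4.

  seg 0: a=-4 b=-61/44 c=0 d=83/176
  seg 1: a=-3 b=47/11 c=249/88 d=-273/88
  seg 2: a=1 b=5/8 c=-285/44 d=251/88
  seg 3: a=-2 b=-83/22 c=183/88 d=-61/176
S(11/4) = 2745/5632

Δ: Δ0=1/2, Δ1=4, Δ2=-3, Δ3=-1
row 1: diag=6, rhs=21; c'=1/6, d'=7/2
row 2: denom=4−1·1/6=23/6; d'=(-42−1·7/2)/(23/6)=-273/23
row 3: denom=6−1·6/23=132/23; d'=(12−1·-273/23)/(132/23)=183/44
back: M3=183/44
back: M2=-273/23−6/23·183/44=-285/22
back: M1=7/2−1/6·-285/22=249/44
M: M0=0, M1=249/44, M2=-285/22, M3=183/44, M4=0
seg 0: a=-4, c=M0/2=0, d=(M1−M0)/(6·2)=83/176, b=Δ0−h0·(2M0+M1)/6=-61/44
seg 1: a=-3, c=M1/2=249/88, d=(M2−M1)/(6·1)=-273/88, b=Δ1−h1·(2M1+M2)/6=47/11
seg 2: a=1, c=M2/2=-285/44, d=(M3−M2)/(6·1)=251/88, b=Δ2−h2·(2M2+M3)/6=5/8
seg 3: a=-2, c=M3/2=183/88, d=(M4−M3)/(6·2)=-61/176, b=Δ3−h3·(2M3+M4)/6=-83/22
t_q=11/4 → seg 1, τ=3/4; S=-3+47/11·τ+249/88·τ²+-273/88·τ³=2745/5632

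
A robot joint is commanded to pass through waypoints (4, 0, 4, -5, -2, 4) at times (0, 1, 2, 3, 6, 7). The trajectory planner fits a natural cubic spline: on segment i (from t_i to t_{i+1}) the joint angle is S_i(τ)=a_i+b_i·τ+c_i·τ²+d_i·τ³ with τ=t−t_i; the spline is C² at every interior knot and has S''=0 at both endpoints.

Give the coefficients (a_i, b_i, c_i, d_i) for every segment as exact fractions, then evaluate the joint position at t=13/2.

Δ: Δ0=-4, Δ1=4, Δ2=-9, Δ3=1, Δ4=6
row 1: diag=4, rhs=48; c'=1/4, d'=12
row 2: denom=4−1·1/4=15/4; d'=(-78−1·12)/(15/4)=-24
row 3: denom=8−1·4/15=116/15; d'=(60−1·-24)/(116/15)=315/29
row 4: denom=8−3·45/116=793/116; d'=(30−3·315/29)/(793/116)=-300/793
back: M4=-300/793
back: M3=315/29−45/116·-300/793=8730/793
back: M2=-24−4/15·8730/793=-21360/793
back: M1=12−1/4·-21360/793=14856/793
M: M0=0, M1=14856/793, M2=-21360/793, M3=8730/793, M4=-300/793, M5=0
seg 0: a=4, c=M0/2=0, d=(M1−M0)/(6·1)=2476/793, b=Δ0−h0·(2M0+M1)/6=-5648/793
seg 1: a=0, c=M1/2=7428/793, d=(M2−M1)/(6·1)=-6036/793, b=Δ1−h1·(2M1+M2)/6=1780/793
seg 2: a=4, c=M2/2=-10680/793, d=(M3−M2)/(6·1)=5015/793, b=Δ2−h2·(2M2+M3)/6=-1472/793
seg 3: a=-5, c=M3/2=4365/793, d=(M4−M3)/(6·3)=-1505/2379, b=Δ3−h3·(2M3+M4)/6=-599/61
seg 4: a=-2, c=M4/2=-150/793, d=(M5−M4)/(6·1)=50/793, b=Δ4−h4·(2M4+M5)/6=4858/793
t_q=13/2 → seg 4, τ=1/2; S=-2+4858/793·τ+-150/793·τ²+50/793·τ³=3247/3172

  seg 0: a=4 b=-5648/793 c=0 d=2476/793
  seg 1: a=0 b=1780/793 c=7428/793 d=-6036/793
  seg 2: a=4 b=-1472/793 c=-10680/793 d=5015/793
  seg 3: a=-5 b=-599/61 c=4365/793 d=-1505/2379
  seg 4: a=-2 b=4858/793 c=-150/793 d=50/793
S(13/2) = 3247/3172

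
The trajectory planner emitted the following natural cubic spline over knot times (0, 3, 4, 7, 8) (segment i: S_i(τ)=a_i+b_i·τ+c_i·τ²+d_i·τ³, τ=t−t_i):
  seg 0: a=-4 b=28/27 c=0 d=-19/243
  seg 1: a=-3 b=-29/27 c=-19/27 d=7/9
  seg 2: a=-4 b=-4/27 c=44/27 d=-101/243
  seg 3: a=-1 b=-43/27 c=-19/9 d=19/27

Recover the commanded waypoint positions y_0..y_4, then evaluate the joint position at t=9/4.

y_0=-4 y_1=-3 y_2=-4 y_3=-1 y_4=-4
S(9/4) = -491/192

y_0 = S_0(0) = a_0 = -4
y_1 = S_1(0) = a_1 = -3
y_2 = S_2(0) = a_2 = -4
y_3 = S_3(0) = a_3 = -1
y_4 = S_3(1) = -4
t_q=9/4 is in segment 0 (τ=9/4); S_0(τ)=-491/192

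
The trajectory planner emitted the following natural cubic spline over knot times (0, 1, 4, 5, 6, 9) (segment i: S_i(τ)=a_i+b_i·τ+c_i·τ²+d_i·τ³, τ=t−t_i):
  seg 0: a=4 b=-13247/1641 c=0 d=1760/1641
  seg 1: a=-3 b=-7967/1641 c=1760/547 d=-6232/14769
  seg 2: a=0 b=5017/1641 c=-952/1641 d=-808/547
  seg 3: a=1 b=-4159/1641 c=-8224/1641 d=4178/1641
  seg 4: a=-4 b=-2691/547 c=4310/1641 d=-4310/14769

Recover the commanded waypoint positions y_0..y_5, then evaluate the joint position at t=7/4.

y_0 = S_0(0) = a_0 = 4
y_1 = S_1(0) = a_1 = -3
y_2 = S_2(0) = a_2 = 0
y_3 = S_3(0) = a_3 = 1
y_4 = S_4(0) = a_4 = -4
y_5 = S_4(3) = -3
t_q=7/4 is in segment 1 (τ=3/4); S_1(τ)=-21921/4376

y_0=4 y_1=-3 y_2=0 y_3=1 y_4=-4 y_5=-3
S(7/4) = -21921/4376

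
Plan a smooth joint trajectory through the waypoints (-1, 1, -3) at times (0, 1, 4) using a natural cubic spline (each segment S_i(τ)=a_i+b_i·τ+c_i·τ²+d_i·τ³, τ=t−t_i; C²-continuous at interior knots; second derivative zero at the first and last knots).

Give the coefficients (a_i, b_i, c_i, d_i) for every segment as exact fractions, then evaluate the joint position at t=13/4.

  seg 0: a=-1 b=29/12 c=0 d=-5/12
  seg 1: a=1 b=7/6 c=-5/4 d=5/36
S(13/4) = -287/256

Δ: Δ0=2, Δ1=-4/3
row 1: diag=8, rhs=-20; c'=3/8, d'=-5/2
back: M1=-5/2
M: M0=0, M1=-5/2, M2=0
seg 0: a=-1, c=M0/2=0, d=(M1−M0)/(6·1)=-5/12, b=Δ0−h0·(2M0+M1)/6=29/12
seg 1: a=1, c=M1/2=-5/4, d=(M2−M1)/(6·3)=5/36, b=Δ1−h1·(2M1+M2)/6=7/6
t_q=13/4 → seg 1, τ=9/4; S=1+7/6·τ+-5/4·τ²+5/36·τ³=-287/256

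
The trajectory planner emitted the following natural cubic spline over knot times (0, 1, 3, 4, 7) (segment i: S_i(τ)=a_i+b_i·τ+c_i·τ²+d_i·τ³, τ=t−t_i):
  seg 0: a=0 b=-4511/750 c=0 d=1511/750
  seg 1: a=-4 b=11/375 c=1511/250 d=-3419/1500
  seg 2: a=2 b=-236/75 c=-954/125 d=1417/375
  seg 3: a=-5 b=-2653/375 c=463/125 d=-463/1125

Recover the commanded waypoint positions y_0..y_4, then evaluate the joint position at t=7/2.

y_0 = S_0(0) = a_0 = 0
y_1 = S_1(0) = a_1 = -4
y_2 = S_2(0) = a_2 = 2
y_3 = S_3(0) = a_3 = -5
y_4 = S_3(3) = -4
t_q=7/2 is in segment 2 (τ=1/2); S_2(τ)=-1009/1000

y_0=0 y_1=-4 y_2=2 y_3=-5 y_4=-4
S(7/2) = -1009/1000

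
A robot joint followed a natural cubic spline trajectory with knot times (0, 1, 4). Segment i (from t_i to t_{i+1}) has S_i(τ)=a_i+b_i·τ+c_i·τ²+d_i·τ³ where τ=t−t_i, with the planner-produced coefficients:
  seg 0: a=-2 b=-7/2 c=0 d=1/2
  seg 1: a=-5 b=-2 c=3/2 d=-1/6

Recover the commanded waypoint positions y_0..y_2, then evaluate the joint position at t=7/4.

y_0=-2 y_1=-5 y_2=-2
S(7/4) = -733/128

y_0 = S_0(0) = a_0 = -2
y_1 = S_1(0) = a_1 = -5
y_2 = S_1(3) = -2
t_q=7/4 is in segment 1 (τ=3/4); S_1(τ)=-733/128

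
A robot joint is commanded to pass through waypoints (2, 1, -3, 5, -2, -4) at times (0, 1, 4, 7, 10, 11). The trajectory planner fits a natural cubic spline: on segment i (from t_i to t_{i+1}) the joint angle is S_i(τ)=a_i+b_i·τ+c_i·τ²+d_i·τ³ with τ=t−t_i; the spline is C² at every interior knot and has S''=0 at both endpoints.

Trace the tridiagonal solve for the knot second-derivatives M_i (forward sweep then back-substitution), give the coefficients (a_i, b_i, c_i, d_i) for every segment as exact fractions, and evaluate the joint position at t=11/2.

Δ: Δ0=-1, Δ1=-4/3, Δ2=8/3, Δ3=-7/3, Δ4=-2
row 1: diag=8, rhs=-2; c'=3/8, d'=-1/4
row 2: denom=12−3·3/8=87/8; d'=(24−3·-1/4)/(87/8)=66/29
row 3: denom=12−3·8/29=324/29; d'=(-30−3·66/29)/(324/29)=-89/27
row 4: denom=8−3·29/108=259/36; d'=(2−3·-89/27)/(259/36)=428/259
back: M4=428/259
back: M3=-89/27−29/108·428/259=-2906/777
back: M2=66/29−8/29·-2906/777=2570/777
back: M1=-1/4−3/8·2570/777=-386/259
M: M0=0, M1=-386/259, M2=2570/777, M3=-2906/777, M4=428/259, M5=0
seg 0: a=2, c=M0/2=0, d=(M1−M0)/(6·1)=-193/777, b=Δ0−h0·(2M0+M1)/6=-584/777
seg 1: a=1, c=M1/2=-193/259, d=(M2−M1)/(6·3)=1864/6993, b=Δ1−h1·(2M1+M2)/6=-1163/777
seg 2: a=-3, c=M2/2=1285/777, d=(M3−M2)/(6·3)=-74/189, b=Δ2−h2·(2M2+M3)/6=955/777
seg 3: a=5, c=M3/2=-1453/777, d=(M4−M3)/(6·3)=2095/6993, b=Δ3−h3·(2M3+M4)/6=451/777
seg 4: a=-2, c=M4/2=214/259, d=(M5−M4)/(6·1)=-214/777, b=Δ4−h4·(2M4+M5)/6=-1982/777
t_q=11/2 → seg 2, τ=3/2; S=-3+955/777·τ+1285/777·τ²+-74/189·τ³=46/37

  seg 0: a=2 b=-584/777 c=0 d=-193/777
  seg 1: a=1 b=-1163/777 c=-193/259 d=1864/6993
  seg 2: a=-3 b=955/777 c=1285/777 d=-74/189
  seg 3: a=5 b=451/777 c=-1453/777 d=2095/6993
  seg 4: a=-2 b=-1982/777 c=214/259 d=-214/777
S(11/2) = 46/37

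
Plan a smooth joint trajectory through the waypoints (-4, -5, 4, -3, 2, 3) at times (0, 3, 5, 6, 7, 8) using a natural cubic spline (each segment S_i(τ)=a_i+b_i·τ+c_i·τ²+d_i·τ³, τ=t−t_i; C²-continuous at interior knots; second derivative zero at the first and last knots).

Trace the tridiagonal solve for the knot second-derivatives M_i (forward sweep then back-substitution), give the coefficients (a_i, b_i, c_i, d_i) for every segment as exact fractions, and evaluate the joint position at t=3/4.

Δ: Δ0=-1/3, Δ1=9/2, Δ2=-7, Δ3=5, Δ4=1
row 1: diag=10, rhs=29; c'=1/5, d'=29/10
row 2: denom=6−2·1/5=28/5; d'=(-69−2·29/10)/(28/5)=-187/14
row 3: denom=4−1·5/28=107/28; d'=(72−1·-187/14)/(107/28)=2390/107
row 4: denom=4−1·28/107=400/107; d'=(-24−1·2390/107)/(400/107)=-2479/200
back: M4=-2479/200
back: M3=2390/107−28/107·-2479/200=1279/50
back: M2=-187/14−5/28·1279/50=-717/40
back: M1=29/10−1/5·-717/40=1297/200
M: M0=0, M1=1297/200, M2=-717/40, M3=1279/50, M4=-2479/200, M5=0
seg 0: a=-4, c=M0/2=0, d=(M1−M0)/(6·3)=1297/3600, b=Δ0−h0·(2M0+M1)/6=-4291/1200
seg 1: a=-5, c=M1/2=1297/400, d=(M2−M1)/(6·2)=-2441/1200, b=Δ1−h1·(2M1+M2)/6=3691/600
seg 2: a=4, c=M2/2=-717/80, d=(M3−M2)/(6·1)=8701/1200, b=Δ2−h2·(2M2+M3)/6=-3173/600
seg 3: a=-3, c=M3/2=1279/100, d=(M4−M3)/(6·1)=-1519/240, b=Δ3−h3·(2M3+M4)/6=-1753/1200
seg 4: a=2, c=M4/2=-2479/400, d=(M5−M4)/(6·1)=2479/1200, b=Δ4−h4·(2M4+M5)/6=3079/600
t_q=3/4 → seg 0, τ=3/4; S=-4+-4291/1200·τ+0·τ²+1297/3600·τ³=-33433/5120

  seg 0: a=-4 b=-4291/1200 c=0 d=1297/3600
  seg 1: a=-5 b=3691/600 c=1297/400 d=-2441/1200
  seg 2: a=4 b=-3173/600 c=-717/80 d=8701/1200
  seg 3: a=-3 b=-1753/1200 c=1279/100 d=-1519/240
  seg 4: a=2 b=3079/600 c=-2479/400 d=2479/1200
S(3/4) = -33433/5120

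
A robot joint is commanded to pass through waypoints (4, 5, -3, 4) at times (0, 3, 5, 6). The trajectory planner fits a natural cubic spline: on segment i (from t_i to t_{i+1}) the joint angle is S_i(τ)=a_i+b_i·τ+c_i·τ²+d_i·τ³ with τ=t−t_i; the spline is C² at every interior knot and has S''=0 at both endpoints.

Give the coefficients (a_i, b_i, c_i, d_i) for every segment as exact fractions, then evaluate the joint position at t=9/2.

Δ: Δ0=1/3, Δ1=-4, Δ2=7
row 1: diag=10, rhs=-26; c'=1/5, d'=-13/5
row 2: denom=6−2·1/5=28/5; d'=(66−2·-13/5)/(28/5)=89/7
back: M2=89/7
back: M1=-13/5−1/5·89/7=-36/7
M: M0=0, M1=-36/7, M2=89/7, M3=0
seg 0: a=4, c=M0/2=0, d=(M1−M0)/(6·3)=-2/7, b=Δ0−h0·(2M0+M1)/6=61/21
seg 1: a=5, c=M1/2=-18/7, d=(M2−M1)/(6·2)=125/84, b=Δ1−h1·(2M1+M2)/6=-101/21
seg 2: a=-3, c=M2/2=89/14, d=(M3−M2)/(6·1)=-89/42, b=Δ2−h2·(2M2+M3)/6=58/21
t_q=9/2 → seg 1, τ=3/2; S=5+-101/21·τ+-18/7·τ²+125/84·τ³=-667/224

  seg 0: a=4 b=61/21 c=0 d=-2/7
  seg 1: a=5 b=-101/21 c=-18/7 d=125/84
  seg 2: a=-3 b=58/21 c=89/14 d=-89/42
S(9/2) = -667/224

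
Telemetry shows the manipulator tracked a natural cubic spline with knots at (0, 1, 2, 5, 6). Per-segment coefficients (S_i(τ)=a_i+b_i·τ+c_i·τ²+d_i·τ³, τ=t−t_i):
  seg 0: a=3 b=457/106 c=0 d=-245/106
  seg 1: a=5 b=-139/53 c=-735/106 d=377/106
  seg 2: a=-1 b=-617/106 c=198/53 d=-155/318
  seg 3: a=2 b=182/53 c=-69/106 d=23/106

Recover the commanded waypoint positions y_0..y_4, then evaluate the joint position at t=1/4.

y_0=3 y_1=5 y_2=-1 y_3=2 y_4=5
S(1/4) = 27419/6784

y_0 = S_0(0) = a_0 = 3
y_1 = S_1(0) = a_1 = 5
y_2 = S_2(0) = a_2 = -1
y_3 = S_3(0) = a_3 = 2
y_4 = S_3(1) = 5
t_q=1/4 is in segment 0 (τ=1/4); S_0(τ)=27419/6784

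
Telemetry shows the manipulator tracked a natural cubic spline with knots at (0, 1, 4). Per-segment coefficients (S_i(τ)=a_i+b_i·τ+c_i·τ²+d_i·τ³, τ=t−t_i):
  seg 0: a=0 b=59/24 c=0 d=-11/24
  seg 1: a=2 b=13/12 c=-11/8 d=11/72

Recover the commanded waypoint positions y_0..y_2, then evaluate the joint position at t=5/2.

y_0 = S_0(0) = a_0 = 0
y_1 = S_1(0) = a_1 = 2
y_2 = S_1(3) = -3
t_q=5/2 is in segment 1 (τ=3/2); S_1(τ)=67/64

y_0=0 y_1=2 y_2=-3
S(5/2) = 67/64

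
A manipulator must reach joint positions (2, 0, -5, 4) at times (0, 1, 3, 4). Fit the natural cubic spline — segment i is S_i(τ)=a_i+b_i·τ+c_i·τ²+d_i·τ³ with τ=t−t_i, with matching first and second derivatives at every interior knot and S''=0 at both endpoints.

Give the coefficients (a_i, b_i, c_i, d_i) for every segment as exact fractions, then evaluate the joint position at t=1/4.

  seg 0: a=2 b=-19/16 c=0 d=-13/16
  seg 1: a=0 b=-29/8 c=-39/16 d=3/2
  seg 2: a=-5 b=37/8 c=105/16 d=-35/16
S(1/4) = 1731/1024

Δ: Δ0=-2, Δ1=-5/2, Δ2=9
row 1: diag=6, rhs=-3; c'=1/3, d'=-1/2
row 2: denom=6−2·1/3=16/3; d'=(69−2·-1/2)/(16/3)=105/8
back: M2=105/8
back: M1=-1/2−1/3·105/8=-39/8
M: M0=0, M1=-39/8, M2=105/8, M3=0
seg 0: a=2, c=M0/2=0, d=(M1−M0)/(6·1)=-13/16, b=Δ0−h0·(2M0+M1)/6=-19/16
seg 1: a=0, c=M1/2=-39/16, d=(M2−M1)/(6·2)=3/2, b=Δ1−h1·(2M1+M2)/6=-29/8
seg 2: a=-5, c=M2/2=105/16, d=(M3−M2)/(6·1)=-35/16, b=Δ2−h2·(2M2+M3)/6=37/8
t_q=1/4 → seg 0, τ=1/4; S=2+-19/16·τ+0·τ²+-13/16·τ³=1731/1024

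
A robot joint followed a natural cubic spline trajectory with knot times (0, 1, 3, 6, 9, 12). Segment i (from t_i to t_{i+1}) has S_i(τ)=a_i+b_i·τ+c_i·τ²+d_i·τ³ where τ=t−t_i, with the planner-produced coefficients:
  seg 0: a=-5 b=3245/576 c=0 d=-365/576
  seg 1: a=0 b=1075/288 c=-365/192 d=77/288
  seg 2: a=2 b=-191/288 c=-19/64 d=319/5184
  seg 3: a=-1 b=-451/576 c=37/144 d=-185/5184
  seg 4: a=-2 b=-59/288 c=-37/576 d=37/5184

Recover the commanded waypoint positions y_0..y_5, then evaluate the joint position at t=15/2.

y_0 = S_0(0) = a_0 = -5
y_1 = S_1(0) = a_1 = 0
y_2 = S_2(0) = a_2 = 2
y_3 = S_3(0) = a_3 = -1
y_4 = S_4(0) = a_4 = -2
y_5 = S_4(3) = -3
t_q=15/2 is in segment 3 (τ=3/2); S_3(τ)=-879/512

y_0=-5 y_1=0 y_2=2 y_3=-1 y_4=-2 y_5=-3
S(15/2) = -879/512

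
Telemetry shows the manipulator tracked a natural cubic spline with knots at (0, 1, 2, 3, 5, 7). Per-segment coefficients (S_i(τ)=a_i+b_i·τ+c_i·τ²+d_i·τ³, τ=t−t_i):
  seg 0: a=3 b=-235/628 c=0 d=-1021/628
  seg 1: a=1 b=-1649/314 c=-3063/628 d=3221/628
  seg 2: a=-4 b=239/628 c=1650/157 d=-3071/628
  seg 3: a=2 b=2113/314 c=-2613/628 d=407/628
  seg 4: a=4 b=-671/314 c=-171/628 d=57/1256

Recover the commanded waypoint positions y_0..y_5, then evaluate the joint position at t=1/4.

y_0 = S_0(0) = a_0 = 3
y_1 = S_1(0) = a_1 = 1
y_2 = S_2(0) = a_2 = -4
y_3 = S_3(0) = a_3 = 2
y_4 = S_4(0) = a_4 = 4
y_5 = S_4(2) = -1
t_q=1/4 is in segment 0 (τ=1/4); S_0(τ)=115795/40192

y_0=3 y_1=1 y_2=-4 y_3=2 y_4=4 y_5=-1
S(1/4) = 115795/40192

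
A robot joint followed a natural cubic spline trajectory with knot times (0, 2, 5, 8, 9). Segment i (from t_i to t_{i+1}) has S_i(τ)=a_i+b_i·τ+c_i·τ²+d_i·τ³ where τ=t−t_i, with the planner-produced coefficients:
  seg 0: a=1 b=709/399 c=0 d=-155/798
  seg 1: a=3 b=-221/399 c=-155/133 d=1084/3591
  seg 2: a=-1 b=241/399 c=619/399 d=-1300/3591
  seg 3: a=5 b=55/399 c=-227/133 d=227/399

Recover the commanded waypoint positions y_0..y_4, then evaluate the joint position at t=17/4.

y_0=1 y_1=3 y_2=-1 y_3=5 y_4=4
S(17/4) = -753/1064

y_0 = S_0(0) = a_0 = 1
y_1 = S_1(0) = a_1 = 3
y_2 = S_2(0) = a_2 = -1
y_3 = S_3(0) = a_3 = 5
y_4 = S_3(1) = 4
t_q=17/4 is in segment 1 (τ=9/4); S_1(τ)=-753/1064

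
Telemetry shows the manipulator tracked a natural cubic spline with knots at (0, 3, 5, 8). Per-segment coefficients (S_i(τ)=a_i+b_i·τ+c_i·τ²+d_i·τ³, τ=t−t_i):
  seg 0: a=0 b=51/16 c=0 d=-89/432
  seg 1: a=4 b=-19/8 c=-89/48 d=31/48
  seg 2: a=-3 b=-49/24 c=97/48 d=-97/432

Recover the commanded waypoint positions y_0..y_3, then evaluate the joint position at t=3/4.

y_0 = S_0(0) = a_0 = 0
y_1 = S_1(0) = a_1 = 4
y_2 = S_2(0) = a_2 = -3
y_3 = S_2(3) = 3
t_q=3/4 is in segment 0 (τ=3/4); S_0(τ)=2359/1024

y_0=0 y_1=4 y_2=-3 y_3=3
S(3/4) = 2359/1024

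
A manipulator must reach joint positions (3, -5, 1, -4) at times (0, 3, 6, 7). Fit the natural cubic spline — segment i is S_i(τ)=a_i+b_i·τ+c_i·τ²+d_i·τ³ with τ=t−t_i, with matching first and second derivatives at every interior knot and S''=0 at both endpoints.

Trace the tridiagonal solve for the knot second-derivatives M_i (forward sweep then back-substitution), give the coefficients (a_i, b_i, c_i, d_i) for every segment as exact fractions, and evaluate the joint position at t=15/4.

Δ: Δ0=-8/3, Δ1=2, Δ2=-5
row 1: diag=12, rhs=28; c'=1/4, d'=7/3
row 2: denom=8−3·1/4=29/4; d'=(-42−3·7/3)/(29/4)=-196/29
back: M2=-196/29
back: M1=7/3−1/4·-196/29=350/87
M: M0=0, M1=350/87, M2=-196/29, M3=0
seg 0: a=3, c=M0/2=0, d=(M1−M0)/(6·3)=175/783, b=Δ0−h0·(2M0+M1)/6=-407/87
seg 1: a=-5, c=M1/2=175/87, d=(M2−M1)/(6·3)=-469/783, b=Δ1−h1·(2M1+M2)/6=118/87
seg 2: a=1, c=M2/2=-98/29, d=(M3−M2)/(6·1)=98/87, b=Δ2−h2·(2M2+M3)/6=-239/87
t_q=15/4 → seg 1, τ=3/4; S=-5+118/87·τ+175/87·τ²+-469/783·τ³=-5761/1856

  seg 0: a=3 b=-407/87 c=0 d=175/783
  seg 1: a=-5 b=118/87 c=175/87 d=-469/783
  seg 2: a=1 b=-239/87 c=-98/29 d=98/87
S(15/4) = -5761/1856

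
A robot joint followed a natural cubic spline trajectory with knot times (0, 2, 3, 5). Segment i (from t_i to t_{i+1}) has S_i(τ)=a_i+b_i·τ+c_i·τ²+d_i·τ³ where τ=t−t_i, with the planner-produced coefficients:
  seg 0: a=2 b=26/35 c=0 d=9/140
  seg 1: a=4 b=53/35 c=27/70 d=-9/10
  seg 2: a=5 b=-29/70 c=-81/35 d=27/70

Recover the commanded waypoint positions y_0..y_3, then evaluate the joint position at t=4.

y_0 = S_0(0) = a_0 = 2
y_1 = S_1(0) = a_1 = 4
y_2 = S_2(0) = a_2 = 5
y_3 = S_2(2) = -2
t_q=4 is in segment 2 (τ=1); S_2(τ)=93/35

y_0=2 y_1=4 y_2=5 y_3=-2
S(4) = 93/35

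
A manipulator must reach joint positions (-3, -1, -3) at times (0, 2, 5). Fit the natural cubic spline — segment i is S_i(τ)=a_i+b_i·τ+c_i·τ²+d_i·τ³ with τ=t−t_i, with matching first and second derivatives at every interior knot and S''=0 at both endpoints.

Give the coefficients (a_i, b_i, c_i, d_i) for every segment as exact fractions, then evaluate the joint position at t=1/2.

  seg 0: a=-3 b=4/3 c=0 d=-1/12
  seg 1: a=-1 b=1/3 c=-1/2 d=1/18
S(1/2) = -75/32

Δ: Δ0=1, Δ1=-2/3
row 1: diag=10, rhs=-10; c'=3/10, d'=-1
back: M1=-1
M: M0=0, M1=-1, M2=0
seg 0: a=-3, c=M0/2=0, d=(M1−M0)/(6·2)=-1/12, b=Δ0−h0·(2M0+M1)/6=4/3
seg 1: a=-1, c=M1/2=-1/2, d=(M2−M1)/(6·3)=1/18, b=Δ1−h1·(2M1+M2)/6=1/3
t_q=1/2 → seg 0, τ=1/2; S=-3+4/3·τ+0·τ²+-1/12·τ³=-75/32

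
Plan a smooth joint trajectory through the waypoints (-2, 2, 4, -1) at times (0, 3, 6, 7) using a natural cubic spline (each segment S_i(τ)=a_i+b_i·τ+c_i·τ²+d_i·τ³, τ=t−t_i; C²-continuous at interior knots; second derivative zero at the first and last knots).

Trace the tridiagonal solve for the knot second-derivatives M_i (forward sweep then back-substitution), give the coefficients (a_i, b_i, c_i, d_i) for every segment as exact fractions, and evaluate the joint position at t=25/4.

  seg 0: a=-2 b=27/29 c=0 d=35/783
  seg 1: a=2 b=62/29 c=35/87 d=-233/783
  seg 2: a=4 b=-101/29 c=-66/29 d=22/29
S(25/4) = 2783/928

Δ: Δ0=4/3, Δ1=2/3, Δ2=-5
row 1: diag=12, rhs=-4; c'=1/4, d'=-1/3
row 2: denom=8−3·1/4=29/4; d'=(-34−3·-1/3)/(29/4)=-132/29
back: M2=-132/29
back: M1=-1/3−1/4·-132/29=70/87
M: M0=0, M1=70/87, M2=-132/29, M3=0
seg 0: a=-2, c=M0/2=0, d=(M1−M0)/(6·3)=35/783, b=Δ0−h0·(2M0+M1)/6=27/29
seg 1: a=2, c=M1/2=35/87, d=(M2−M1)/(6·3)=-233/783, b=Δ1−h1·(2M1+M2)/6=62/29
seg 2: a=4, c=M2/2=-66/29, d=(M3−M2)/(6·1)=22/29, b=Δ2−h2·(2M2+M3)/6=-101/29
t_q=25/4 → seg 2, τ=1/4; S=4+-101/29·τ+-66/29·τ²+22/29·τ³=2783/928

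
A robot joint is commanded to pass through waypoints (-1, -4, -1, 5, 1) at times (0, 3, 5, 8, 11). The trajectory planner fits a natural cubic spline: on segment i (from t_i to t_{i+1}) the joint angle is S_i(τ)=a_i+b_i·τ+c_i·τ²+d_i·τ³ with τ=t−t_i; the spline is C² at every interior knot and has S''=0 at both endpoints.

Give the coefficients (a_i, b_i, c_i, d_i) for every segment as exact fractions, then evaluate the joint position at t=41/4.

  seg 0: a=-1 b=-1199/708 c=0 d=491/6372
  seg 1: a=-4 b=137/354 c=491/708 d=-97/1416
  seg 2: a=-1 b=138/59 c=50/177 d=-70/531
  seg 3: a=5 b=28/59 c=-160/177 d=160/1593
S(41/4) = 311/118

Δ: Δ0=-1, Δ1=3/2, Δ2=2, Δ3=-4/3
row 1: diag=10, rhs=15; c'=1/5, d'=3/2
row 2: denom=10−2·1/5=48/5; d'=(3−2·3/2)/(48/5)=0
row 3: denom=12−3·5/16=177/16; d'=(-20−3·0)/(177/16)=-320/177
back: M3=-320/177
back: M2=0−5/16·-320/177=100/177
back: M1=3/2−1/5·100/177=491/354
M: M0=0, M1=491/354, M2=100/177, M3=-320/177, M4=0
seg 0: a=-1, c=M0/2=0, d=(M1−M0)/(6·3)=491/6372, b=Δ0−h0·(2M0+M1)/6=-1199/708
seg 1: a=-4, c=M1/2=491/708, d=(M2−M1)/(6·2)=-97/1416, b=Δ1−h1·(2M1+M2)/6=137/354
seg 2: a=-1, c=M2/2=50/177, d=(M3−M2)/(6·3)=-70/531, b=Δ2−h2·(2M2+M3)/6=138/59
seg 3: a=5, c=M3/2=-160/177, d=(M4−M3)/(6·3)=160/1593, b=Δ3−h3·(2M3+M4)/6=28/59
t_q=41/4 → seg 3, τ=9/4; S=5+28/59·τ+-160/177·τ²+160/1593·τ³=311/118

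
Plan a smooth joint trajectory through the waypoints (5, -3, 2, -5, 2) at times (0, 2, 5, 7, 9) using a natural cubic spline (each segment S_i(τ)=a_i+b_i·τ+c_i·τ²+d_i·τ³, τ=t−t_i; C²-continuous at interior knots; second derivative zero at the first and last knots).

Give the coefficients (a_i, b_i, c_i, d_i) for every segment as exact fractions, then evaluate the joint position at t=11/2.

Δ: Δ0=-4, Δ1=5/3, Δ2=-7/2, Δ3=7/2
row 1: diag=10, rhs=34; c'=3/10, d'=17/5
row 2: denom=10−3·3/10=91/10; d'=(-31−3·17/5)/(91/10)=-412/91
row 3: denom=8−2·20/91=688/91; d'=(42−2·-412/91)/(688/91)=2323/344
back: M3=2323/344
back: M2=-412/91−20/91·2323/344=-517/86
back: M1=17/5−3/10·-517/86=895/172
M: M0=0, M1=895/172, M2=-517/86, M3=2323/344, M4=0
seg 0: a=5, c=M0/2=0, d=(M1−M0)/(6·2)=895/2064, b=Δ0−h0·(2M0+M1)/6=-2959/516
seg 1: a=-3, c=M1/2=895/344, d=(M2−M1)/(6·3)=-643/1032, b=Δ1−h1·(2M1+M2)/6=-137/258
seg 2: a=2, c=M2/2=-517/172, d=(M3−M2)/(6·2)=4391/4128, b=Δ2−h2·(2M2+M3)/6=-1799/1032
seg 3: a=-5, c=M3/2=2323/688, d=(M4−M3)/(6·2)=-2323/4128, b=Δ3−h3·(2M3+M4)/6=-517/516
t_q=11/2 → seg 2, τ=1/2; S=2+-1799/1032·τ+-517/172·τ²+4391/4128·τ³=5613/11008

  seg 0: a=5 b=-2959/516 c=0 d=895/2064
  seg 1: a=-3 b=-137/258 c=895/344 d=-643/1032
  seg 2: a=2 b=-1799/1032 c=-517/172 d=4391/4128
  seg 3: a=-5 b=-517/516 c=2323/688 d=-2323/4128
S(11/2) = 5613/11008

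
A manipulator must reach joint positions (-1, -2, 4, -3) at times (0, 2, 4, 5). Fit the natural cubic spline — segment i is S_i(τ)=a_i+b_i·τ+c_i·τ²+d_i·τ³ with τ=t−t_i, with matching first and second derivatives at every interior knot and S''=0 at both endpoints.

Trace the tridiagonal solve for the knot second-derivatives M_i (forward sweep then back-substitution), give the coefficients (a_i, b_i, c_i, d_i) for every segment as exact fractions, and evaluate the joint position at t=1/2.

  seg 0: a=-1 b=-26/11 c=0 d=41/88
  seg 1: a=-2 b=71/22 c=123/44 d=-16/11
  seg 2: a=4 b=-67/22 c=-261/44 d=87/44
S(1/2) = -1495/704

Δ: Δ0=-1/2, Δ1=3, Δ2=-7
row 1: diag=8, rhs=21; c'=1/4, d'=21/8
row 2: denom=6−2·1/4=11/2; d'=(-60−2·21/8)/(11/2)=-261/22
back: M2=-261/22
back: M1=21/8−1/4·-261/22=123/22
M: M0=0, M1=123/22, M2=-261/22, M3=0
seg 0: a=-1, c=M0/2=0, d=(M1−M0)/(6·2)=41/88, b=Δ0−h0·(2M0+M1)/6=-26/11
seg 1: a=-2, c=M1/2=123/44, d=(M2−M1)/(6·2)=-16/11, b=Δ1−h1·(2M1+M2)/6=71/22
seg 2: a=4, c=M2/2=-261/44, d=(M3−M2)/(6·1)=87/44, b=Δ2−h2·(2M2+M3)/6=-67/22
t_q=1/2 → seg 0, τ=1/2; S=-1+-26/11·τ+0·τ²+41/88·τ³=-1495/704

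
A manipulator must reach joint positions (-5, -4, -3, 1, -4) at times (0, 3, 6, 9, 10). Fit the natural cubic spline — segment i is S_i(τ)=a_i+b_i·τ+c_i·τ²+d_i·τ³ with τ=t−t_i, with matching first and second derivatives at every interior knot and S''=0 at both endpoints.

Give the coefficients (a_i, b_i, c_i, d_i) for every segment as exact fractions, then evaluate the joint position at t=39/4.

  seg 0: a=-5 b=7/12 c=0 d=-1/36
  seg 1: a=-4 b=-1/6 c=-1/4 d=5/36
  seg 2: a=-3 b=25/12 c=1 d=-5/12
  seg 3: a=1 b=-19/6 c=-11/4 d=11/12
S(39/4) = -649/256

Δ: Δ0=1/3, Δ1=1/3, Δ2=4/3, Δ3=-5
row 1: diag=12, rhs=0; c'=1/4, d'=0
row 2: denom=12−3·1/4=45/4; d'=(6−3·0)/(45/4)=8/15
row 3: denom=8−3·4/15=36/5; d'=(-38−3·8/15)/(36/5)=-11/2
back: M3=-11/2
back: M2=8/15−4/15·-11/2=2
back: M1=0−1/4·2=-1/2
M: M0=0, M1=-1/2, M2=2, M3=-11/2, M4=0
seg 0: a=-5, c=M0/2=0, d=(M1−M0)/(6·3)=-1/36, b=Δ0−h0·(2M0+M1)/6=7/12
seg 1: a=-4, c=M1/2=-1/4, d=(M2−M1)/(6·3)=5/36, b=Δ1−h1·(2M1+M2)/6=-1/6
seg 2: a=-3, c=M2/2=1, d=(M3−M2)/(6·3)=-5/12, b=Δ2−h2·(2M2+M3)/6=25/12
seg 3: a=1, c=M3/2=-11/4, d=(M4−M3)/(6·1)=11/12, b=Δ3−h3·(2M3+M4)/6=-19/6
t_q=39/4 → seg 3, τ=3/4; S=1+-19/6·τ+-11/4·τ²+11/12·τ³=-649/256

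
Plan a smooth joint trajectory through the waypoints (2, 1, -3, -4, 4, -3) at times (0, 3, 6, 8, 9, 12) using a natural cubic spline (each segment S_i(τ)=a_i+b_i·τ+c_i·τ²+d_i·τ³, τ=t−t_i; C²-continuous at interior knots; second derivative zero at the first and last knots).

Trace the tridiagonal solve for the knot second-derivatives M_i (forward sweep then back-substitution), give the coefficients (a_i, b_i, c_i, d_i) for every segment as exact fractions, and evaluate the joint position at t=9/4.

  seg 0: a=2 b=-301/1074 c=0 d=-19/3222
  seg 1: a=1 b=-236/537 c=-19/358 d=-263/3222
  seg 2: a=-3 b=-3181/1074 c=-141/179 d=542/537
  seg 3: a=-4 b=6443/1074 c=943/179 d=-3509/1074
  seg 4: a=4 b=3616/537 c=-1623/358 d=541/1074
S(9/4) = 29837/22912

Δ: Δ0=-1/3, Δ1=-4/3, Δ2=-1/2, Δ3=8, Δ4=-7/3
row 1: diag=12, rhs=-6; c'=1/4, d'=-1/2
row 2: denom=10−3·1/4=37/4; d'=(5−3·-1/2)/(37/4)=26/37
row 3: denom=6−2·8/37=206/37; d'=(51−2·26/37)/(206/37)=1835/206
row 4: denom=8−1·37/206=1611/206; d'=(-62−1·1835/206)/(1611/206)=-1623/179
back: M4=-1623/179
back: M3=1835/206−37/206·-1623/179=1886/179
back: M2=26/37−8/37·1886/179=-282/179
back: M1=-1/2−1/4·-282/179=-19/179
M: M0=0, M1=-19/179, M2=-282/179, M3=1886/179, M4=-1623/179, M5=0
seg 0: a=2, c=M0/2=0, d=(M1−M0)/(6·3)=-19/3222, b=Δ0−h0·(2M0+M1)/6=-301/1074
seg 1: a=1, c=M1/2=-19/358, d=(M2−M1)/(6·3)=-263/3222, b=Δ1−h1·(2M1+M2)/6=-236/537
seg 2: a=-3, c=M2/2=-141/179, d=(M3−M2)/(6·2)=542/537, b=Δ2−h2·(2M2+M3)/6=-3181/1074
seg 3: a=-4, c=M3/2=943/179, d=(M4−M3)/(6·1)=-3509/1074, b=Δ3−h3·(2M3+M4)/6=6443/1074
seg 4: a=4, c=M4/2=-1623/358, d=(M5−M4)/(6·3)=541/1074, b=Δ4−h4·(2M4+M5)/6=3616/537
t_q=9/4 → seg 0, τ=9/4; S=2+-301/1074·τ+0·τ²+-19/3222·τ³=29837/22912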